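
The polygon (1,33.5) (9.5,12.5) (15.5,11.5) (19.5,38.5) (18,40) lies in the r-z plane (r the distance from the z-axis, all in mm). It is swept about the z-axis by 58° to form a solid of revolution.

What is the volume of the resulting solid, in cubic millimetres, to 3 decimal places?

Volume = 3656.753 mm³

Profile (r,z), 5 vertices: (1,33.5) (9.5,12.5) (15.5,11.5) (19.5,38.5) (18,40)
edge 0: (1,33.5)→(9.5,12.5)  cross = 1·12.5 − 9.5·33.5 = -305.7500; (r_i+r_j)·cross = 10.5·-305.7500 = -3210.3750
edge 1: (9.5,12.5)→(15.5,11.5)  cross = 9.5·11.5 − 15.5·12.5 = -84.5000; (r_i+r_j)·cross = 25·-84.5000 = -2112.5000
edge 2: (15.5,11.5)→(19.5,38.5)  cross = 15.5·38.5 − 19.5·11.5 = 372.5000; (r_i+r_j)·cross = 35·372.5000 = 13037.5000
edge 3: (19.5,38.5)→(18,40)  cross = 19.5·40 − 18·38.5 = 87.0000; (r_i+r_j)·cross = 37.5·87.0000 = 3262.5000
edge 4: (18,40)→(1,33.5)  cross = 18·33.5 − 1·40 = 563.0000; (r_i+r_j)·cross = 19·563.0000 = 10697.0000
Σcross = 632.2500 → A = |Σcross|/2 = 316.1250 mm²
Σ(r_i+r_j)·cross = 21674.1250 → first moment M = |Σ|/6 = 3612.3542
R_c = M/A = 3612.3542/316.1250 = 11.4270 mm
θ = 58° = 1.012291 rad
V = θ·R_c·A = 1.012291·11.4270·316.1250 = 3656.753 mm³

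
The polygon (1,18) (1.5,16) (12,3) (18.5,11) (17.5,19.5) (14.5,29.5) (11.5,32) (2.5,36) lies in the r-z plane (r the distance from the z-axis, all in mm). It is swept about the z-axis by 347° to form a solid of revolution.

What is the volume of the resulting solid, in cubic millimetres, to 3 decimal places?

Profile (r,z), 8 vertices: (1,18) (1.5,16) (12,3) (18.5,11) (17.5,19.5) (14.5,29.5) (11.5,32) (2.5,36)
edge 0: (1,18)→(1.5,16)  cross = 1·16 − 1.5·18 = -11.0000; (r_i+r_j)·cross = 2.5·-11.0000 = -27.5000
edge 1: (1.5,16)→(12,3)  cross = 1.5·3 − 12·16 = -187.5000; (r_i+r_j)·cross = 13.5·-187.5000 = -2531.2500
edge 2: (12,3)→(18.5,11)  cross = 12·11 − 18.5·3 = 76.5000; (r_i+r_j)·cross = 30.5·76.5000 = 2333.2500
edge 3: (18.5,11)→(17.5,19.5)  cross = 18.5·19.5 − 17.5·11 = 168.2500; (r_i+r_j)·cross = 36·168.2500 = 6057.0000
edge 4: (17.5,19.5)→(14.5,29.5)  cross = 17.5·29.5 − 14.5·19.5 = 233.5000; (r_i+r_j)·cross = 32·233.5000 = 7472.0000
edge 5: (14.5,29.5)→(11.5,32)  cross = 14.5·32 − 11.5·29.5 = 124.7500; (r_i+r_j)·cross = 26·124.7500 = 3243.5000
edge 6: (11.5,32)→(2.5,36)  cross = 11.5·36 − 2.5·32 = 334.0000; (r_i+r_j)·cross = 14·334.0000 = 4676.0000
edge 7: (2.5,36)→(1,18)  cross = 2.5·18 − 1·36 = 9.0000; (r_i+r_j)·cross = 3.5·9.0000 = 31.5000
Σcross = 747.5000 → A = |Σcross|/2 = 373.7500 mm²
Σ(r_i+r_j)·cross = 21254.5000 → first moment M = |Σ|/6 = 3542.4167
R_c = M/A = 3542.4167/373.7500 = 9.4780 mm
θ = 347° = 6.056293 rad
V = θ·R_c·A = 6.056293·9.4780·373.7500 = 21453.912 mm³

Volume = 21453.912 mm³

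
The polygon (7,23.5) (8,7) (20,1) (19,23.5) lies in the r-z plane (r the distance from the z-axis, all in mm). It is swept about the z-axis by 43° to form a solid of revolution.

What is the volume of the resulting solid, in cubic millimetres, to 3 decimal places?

Volume = 2394.068 mm³

Profile (r,z), 4 vertices: (7,23.5) (8,7) (20,1) (19,23.5)
edge 0: (7,23.5)→(8,7)  cross = 7·7 − 8·23.5 = -139.0000; (r_i+r_j)·cross = 15·-139.0000 = -2085.0000
edge 1: (8,7)→(20,1)  cross = 8·1 − 20·7 = -132.0000; (r_i+r_j)·cross = 28·-132.0000 = -3696.0000
edge 2: (20,1)→(19,23.5)  cross = 20·23.5 − 19·1 = 451.0000; (r_i+r_j)·cross = 39·451.0000 = 17589.0000
edge 3: (19,23.5)→(7,23.5)  cross = 19·23.5 − 7·23.5 = 282.0000; (r_i+r_j)·cross = 26·282.0000 = 7332.0000
Σcross = 462.0000 → A = |Σcross|/2 = 231.0000 mm²
Σ(r_i+r_j)·cross = 19140.0000 → first moment M = |Σ|/6 = 3190.0000
R_c = M/A = 3190.0000/231.0000 = 13.8095 mm
θ = 43° = 0.750492 rad
V = θ·R_c·A = 0.750492·13.8095·231.0000 = 2394.068 mm³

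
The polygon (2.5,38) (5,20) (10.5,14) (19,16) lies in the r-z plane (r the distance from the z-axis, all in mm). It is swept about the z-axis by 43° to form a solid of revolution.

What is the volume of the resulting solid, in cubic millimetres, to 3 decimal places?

Profile (r,z), 4 vertices: (2.5,38) (5,20) (10.5,14) (19,16)
edge 0: (2.5,38)→(5,20)  cross = 2.5·20 − 5·38 = -140.0000; (r_i+r_j)·cross = 7.5·-140.0000 = -1050.0000
edge 1: (5,20)→(10.5,14)  cross = 5·14 − 10.5·20 = -140.0000; (r_i+r_j)·cross = 15.5·-140.0000 = -2170.0000
edge 2: (10.5,14)→(19,16)  cross = 10.5·16 − 19·14 = -98.0000; (r_i+r_j)·cross = 29.5·-98.0000 = -2891.0000
edge 3: (19,16)→(2.5,38)  cross = 19·38 − 2.5·16 = 682.0000; (r_i+r_j)·cross = 21.5·682.0000 = 14663.0000
Σcross = 304.0000 → A = |Σcross|/2 = 152.0000 mm²
Σ(r_i+r_j)·cross = 8552.0000 → first moment M = |Σ|/6 = 1425.3333
R_c = M/A = 1425.3333/152.0000 = 9.3772 mm
θ = 43° = 0.750492 rad
V = θ·R_c·A = 0.750492·9.3772·152.0000 = 1069.701 mm³

Volume = 1069.701 mm³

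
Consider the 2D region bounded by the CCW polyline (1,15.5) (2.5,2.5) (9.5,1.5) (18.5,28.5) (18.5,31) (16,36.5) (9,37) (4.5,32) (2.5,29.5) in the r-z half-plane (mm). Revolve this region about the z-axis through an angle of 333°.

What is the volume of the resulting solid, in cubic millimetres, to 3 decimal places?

Profile (r,z), 9 vertices: (1,15.5) (2.5,2.5) (9.5,1.5) (18.5,28.5) (18.5,31) (16,36.5) (9,37) (4.5,32) (2.5,29.5)
edge 0: (1,15.5)→(2.5,2.5)  cross = 1·2.5 − 2.5·15.5 = -36.2500; (r_i+r_j)·cross = 3.5·-36.2500 = -126.8750
edge 1: (2.5,2.5)→(9.5,1.5)  cross = 2.5·1.5 − 9.5·2.5 = -20.0000; (r_i+r_j)·cross = 12·-20.0000 = -240.0000
edge 2: (9.5,1.5)→(18.5,28.5)  cross = 9.5·28.5 − 18.5·1.5 = 243.0000; (r_i+r_j)·cross = 28·243.0000 = 6804.0000
edge 3: (18.5,28.5)→(18.5,31)  cross = 18.5·31 − 18.5·28.5 = 46.2500; (r_i+r_j)·cross = 37·46.2500 = 1711.2500
edge 4: (18.5,31)→(16,36.5)  cross = 18.5·36.5 − 16·31 = 179.2500; (r_i+r_j)·cross = 34.5·179.2500 = 6184.1250
edge 5: (16,36.5)→(9,37)  cross = 16·37 − 9·36.5 = 263.5000; (r_i+r_j)·cross = 25·263.5000 = 6587.5000
edge 6: (9,37)→(4.5,32)  cross = 9·32 − 4.5·37 = 121.5000; (r_i+r_j)·cross = 13.5·121.5000 = 1640.2500
edge 7: (4.5,32)→(2.5,29.5)  cross = 4.5·29.5 − 2.5·32 = 52.7500; (r_i+r_j)·cross = 7·52.7500 = 369.2500
edge 8: (2.5,29.5)→(1,15.5)  cross = 2.5·15.5 − 1·29.5 = 9.2500; (r_i+r_j)·cross = 3.5·9.2500 = 32.3750
Σcross = 859.2500 → A = |Σcross|/2 = 429.6250 mm²
Σ(r_i+r_j)·cross = 22961.8750 → first moment M = |Σ|/6 = 3826.9792
R_c = M/A = 3826.9792/429.6250 = 8.9077 mm
θ = 333° = 5.811946 rad
V = θ·R_c·A = 5.811946·8.9077·429.6250 = 22242.198 mm³

Volume = 22242.198 mm³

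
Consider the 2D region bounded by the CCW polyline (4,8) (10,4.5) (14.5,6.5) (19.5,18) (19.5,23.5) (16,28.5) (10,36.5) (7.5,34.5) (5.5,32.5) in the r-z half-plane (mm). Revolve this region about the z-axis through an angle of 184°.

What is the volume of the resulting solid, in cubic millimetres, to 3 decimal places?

Profile (r,z), 9 vertices: (4,8) (10,4.5) (14.5,6.5) (19.5,18) (19.5,23.5) (16,28.5) (10,36.5) (7.5,34.5) (5.5,32.5)
edge 0: (4,8)→(10,4.5)  cross = 4·4.5 − 10·8 = -62.0000; (r_i+r_j)·cross = 14·-62.0000 = -868.0000
edge 1: (10,4.5)→(14.5,6.5)  cross = 10·6.5 − 14.5·4.5 = -0.2500; (r_i+r_j)·cross = 24.5·-0.2500 = -6.1250
edge 2: (14.5,6.5)→(19.5,18)  cross = 14.5·18 − 19.5·6.5 = 134.2500; (r_i+r_j)·cross = 34·134.2500 = 4564.5000
edge 3: (19.5,18)→(19.5,23.5)  cross = 19.5·23.5 − 19.5·18 = 107.2500; (r_i+r_j)·cross = 39·107.2500 = 4182.7500
edge 4: (19.5,23.5)→(16,28.5)  cross = 19.5·28.5 − 16·23.5 = 179.7500; (r_i+r_j)·cross = 35.5·179.7500 = 6381.1250
edge 5: (16,28.5)→(10,36.5)  cross = 16·36.5 − 10·28.5 = 299.0000; (r_i+r_j)·cross = 26·299.0000 = 7774.0000
edge 6: (10,36.5)→(7.5,34.5)  cross = 10·34.5 − 7.5·36.5 = 71.2500; (r_i+r_j)·cross = 17.5·71.2500 = 1246.8750
edge 7: (7.5,34.5)→(5.5,32.5)  cross = 7.5·32.5 − 5.5·34.5 = 54.0000; (r_i+r_j)·cross = 13·54.0000 = 702.0000
edge 8: (5.5,32.5)→(4,8)  cross = 5.5·8 − 4·32.5 = -86.0000; (r_i+r_j)·cross = 9.5·-86.0000 = -817.0000
Σcross = 697.2500 → A = |Σcross|/2 = 348.6250 mm²
Σ(r_i+r_j)·cross = 23160.1250 → first moment M = |Σ|/6 = 3860.0208
R_c = M/A = 3860.0208/348.6250 = 11.0721 mm
θ = 184° = 3.211406 rad
V = θ·R_c·A = 3.211406·11.0721·348.6250 = 12396.093 mm³

Volume = 12396.093 mm³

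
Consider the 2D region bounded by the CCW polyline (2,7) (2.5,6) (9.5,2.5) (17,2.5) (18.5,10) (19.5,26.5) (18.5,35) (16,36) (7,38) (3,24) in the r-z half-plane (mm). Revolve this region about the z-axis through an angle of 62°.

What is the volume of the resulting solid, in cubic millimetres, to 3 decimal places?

Profile (r,z), 10 vertices: (2,7) (2.5,6) (9.5,2.5) (17,2.5) (18.5,10) (19.5,26.5) (18.5,35) (16,36) (7,38) (3,24)
edge 0: (2,7)→(2.5,6)  cross = 2·6 − 2.5·7 = -5.5000; (r_i+r_j)·cross = 4.5·-5.5000 = -24.7500
edge 1: (2.5,6)→(9.5,2.5)  cross = 2.5·2.5 − 9.5·6 = -50.7500; (r_i+r_j)·cross = 12·-50.7500 = -609.0000
edge 2: (9.5,2.5)→(17,2.5)  cross = 9.5·2.5 − 17·2.5 = -18.7500; (r_i+r_j)·cross = 26.5·-18.7500 = -496.8750
edge 3: (17,2.5)→(18.5,10)  cross = 17·10 − 18.5·2.5 = 123.7500; (r_i+r_j)·cross = 35.5·123.7500 = 4393.1250
edge 4: (18.5,10)→(19.5,26.5)  cross = 18.5·26.5 − 19.5·10 = 295.2500; (r_i+r_j)·cross = 38·295.2500 = 11219.5000
edge 5: (19.5,26.5)→(18.5,35)  cross = 19.5·35 − 18.5·26.5 = 192.2500; (r_i+r_j)·cross = 38·192.2500 = 7305.5000
edge 6: (18.5,35)→(16,36)  cross = 18.5·36 − 16·35 = 106.0000; (r_i+r_j)·cross = 34.5·106.0000 = 3657.0000
edge 7: (16,36)→(7,38)  cross = 16·38 − 7·36 = 356.0000; (r_i+r_j)·cross = 23·356.0000 = 8188.0000
edge 8: (7,38)→(3,24)  cross = 7·24 − 3·38 = 54.0000; (r_i+r_j)·cross = 10·54.0000 = 540.0000
edge 9: (3,24)→(2,7)  cross = 3·7 − 2·24 = -27.0000; (r_i+r_j)·cross = 5·-27.0000 = -135.0000
Σcross = 1025.2500 → A = |Σcross|/2 = 512.6250 mm²
Σ(r_i+r_j)·cross = 34037.5000 → first moment M = |Σ|/6 = 5672.9167
R_c = M/A = 5672.9167/512.6250 = 11.0664 mm
θ = 62° = 1.082104 rad
V = θ·R_c·A = 1.082104·11.0664·512.6250 = 6138.687 mm³

Volume = 6138.687 mm³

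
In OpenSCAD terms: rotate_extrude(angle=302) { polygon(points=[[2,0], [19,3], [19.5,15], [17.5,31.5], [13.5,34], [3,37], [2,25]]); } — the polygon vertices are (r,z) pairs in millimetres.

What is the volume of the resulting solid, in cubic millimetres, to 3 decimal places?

Volume = 29417.740 mm³

Profile (r,z), 7 vertices: (2,0) (19,3) (19.5,15) (17.5,31.5) (13.5,34) (3,37) (2,25)
edge 0: (2,0)→(19,3)  cross = 2·3 − 19·0 = 6.0000; (r_i+r_j)·cross = 21·6.0000 = 126.0000
edge 1: (19,3)→(19.5,15)  cross = 19·15 − 19.5·3 = 226.5000; (r_i+r_j)·cross = 38.5·226.5000 = 8720.2500
edge 2: (19.5,15)→(17.5,31.5)  cross = 19.5·31.5 − 17.5·15 = 351.7500; (r_i+r_j)·cross = 37·351.7500 = 13014.7500
edge 3: (17.5,31.5)→(13.5,34)  cross = 17.5·34 − 13.5·31.5 = 169.7500; (r_i+r_j)·cross = 31·169.7500 = 5262.2500
edge 4: (13.5,34)→(3,37)  cross = 13.5·37 − 3·34 = 397.5000; (r_i+r_j)·cross = 16.5·397.5000 = 6558.7500
edge 5: (3,37)→(2,25)  cross = 3·25 − 2·37 = 1.0000; (r_i+r_j)·cross = 5·1.0000 = 5.0000
edge 6: (2,25)→(2,0)  cross = 2·0 − 2·25 = -50.0000; (r_i+r_j)·cross = 4·-50.0000 = -200.0000
Σcross = 1102.5000 → A = |Σcross|/2 = 551.2500 mm²
Σ(r_i+r_j)·cross = 33487.0000 → first moment M = |Σ|/6 = 5581.1667
R_c = M/A = 5581.1667/551.2500 = 10.1246 mm
θ = 302° = 5.270894 rad
V = θ·R_c·A = 5.270894·10.1246·551.2500 = 29417.740 mm³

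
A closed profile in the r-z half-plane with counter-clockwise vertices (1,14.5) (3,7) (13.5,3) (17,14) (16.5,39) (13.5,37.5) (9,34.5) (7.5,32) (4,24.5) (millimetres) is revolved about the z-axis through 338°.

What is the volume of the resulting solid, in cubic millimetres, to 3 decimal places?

Volume = 23664.324 mm³

Profile (r,z), 9 vertices: (1,14.5) (3,7) (13.5,3) (17,14) (16.5,39) (13.5,37.5) (9,34.5) (7.5,32) (4,24.5)
edge 0: (1,14.5)→(3,7)  cross = 1·7 − 3·14.5 = -36.5000; (r_i+r_j)·cross = 4·-36.5000 = -146.0000
edge 1: (3,7)→(13.5,3)  cross = 3·3 − 13.5·7 = -85.5000; (r_i+r_j)·cross = 16.5·-85.5000 = -1410.7500
edge 2: (13.5,3)→(17,14)  cross = 13.5·14 − 17·3 = 138.0000; (r_i+r_j)·cross = 30.5·138.0000 = 4209.0000
edge 3: (17,14)→(16.5,39)  cross = 17·39 − 16.5·14 = 432.0000; (r_i+r_j)·cross = 33.5·432.0000 = 14472.0000
edge 4: (16.5,39)→(13.5,37.5)  cross = 16.5·37.5 − 13.5·39 = 92.2500; (r_i+r_j)·cross = 30·92.2500 = 2767.5000
edge 5: (13.5,37.5)→(9,34.5)  cross = 13.5·34.5 − 9·37.5 = 128.2500; (r_i+r_j)·cross = 22.5·128.2500 = 2885.6250
edge 6: (9,34.5)→(7.5,32)  cross = 9·32 − 7.5·34.5 = 29.2500; (r_i+r_j)·cross = 16.5·29.2500 = 482.6250
edge 7: (7.5,32)→(4,24.5)  cross = 7.5·24.5 − 4·32 = 55.7500; (r_i+r_j)·cross = 11.5·55.7500 = 641.1250
edge 8: (4,24.5)→(1,14.5)  cross = 4·14.5 − 1·24.5 = 33.5000; (r_i+r_j)·cross = 5·33.5000 = 167.5000
Σcross = 787.0000 → A = |Σcross|/2 = 393.5000 mm²
Σ(r_i+r_j)·cross = 24068.6250 → first moment M = |Σ|/6 = 4011.4375
R_c = M/A = 4011.4375/393.5000 = 10.1943 mm
θ = 338° = 5.899213 rad
V = θ·R_c·A = 5.899213·10.1943·393.5000 = 23664.324 mm³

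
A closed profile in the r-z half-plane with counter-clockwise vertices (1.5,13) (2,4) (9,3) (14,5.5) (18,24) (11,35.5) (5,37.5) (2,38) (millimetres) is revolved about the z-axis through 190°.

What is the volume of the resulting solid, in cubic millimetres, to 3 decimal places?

Profile (r,z), 8 vertices: (1.5,13) (2,4) (9,3) (14,5.5) (18,24) (11,35.5) (5,37.5) (2,38)
edge 0: (1.5,13)→(2,4)  cross = 1.5·4 − 2·13 = -20.0000; (r_i+r_j)·cross = 3.5·-20.0000 = -70.0000
edge 1: (2,4)→(9,3)  cross = 2·3 − 9·4 = -30.0000; (r_i+r_j)·cross = 11·-30.0000 = -330.0000
edge 2: (9,3)→(14,5.5)  cross = 9·5.5 − 14·3 = 7.5000; (r_i+r_j)·cross = 23·7.5000 = 172.5000
edge 3: (14,5.5)→(18,24)  cross = 14·24 − 18·5.5 = 237.0000; (r_i+r_j)·cross = 32·237.0000 = 7584.0000
edge 4: (18,24)→(11,35.5)  cross = 18·35.5 − 11·24 = 375.0000; (r_i+r_j)·cross = 29·375.0000 = 10875.0000
edge 5: (11,35.5)→(5,37.5)  cross = 11·37.5 − 5·35.5 = 235.0000; (r_i+r_j)·cross = 16·235.0000 = 3760.0000
edge 6: (5,37.5)→(2,38)  cross = 5·38 − 2·37.5 = 115.0000; (r_i+r_j)·cross = 7·115.0000 = 805.0000
edge 7: (2,38)→(1.5,13)  cross = 2·13 − 1.5·38 = -31.0000; (r_i+r_j)·cross = 3.5·-31.0000 = -108.5000
Σcross = 888.5000 → A = |Σcross|/2 = 444.2500 mm²
Σ(r_i+r_j)·cross = 22688.0000 → first moment M = |Σ|/6 = 3781.3333
R_c = M/A = 3781.3333/444.2500 = 8.5117 mm
θ = 190° = 3.316126 rad
V = θ·R_c·A = 3.316126·8.5117·444.2500 = 12539.376 mm³

Volume = 12539.376 mm³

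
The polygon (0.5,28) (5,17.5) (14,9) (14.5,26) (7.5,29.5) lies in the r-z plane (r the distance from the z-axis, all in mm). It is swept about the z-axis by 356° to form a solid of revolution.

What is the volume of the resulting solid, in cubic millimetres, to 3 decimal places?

Profile (r,z), 5 vertices: (0.5,28) (5,17.5) (14,9) (14.5,26) (7.5,29.5)
edge 0: (0.5,28)→(5,17.5)  cross = 0.5·17.5 − 5·28 = -131.2500; (r_i+r_j)·cross = 5.5·-131.2500 = -721.8750
edge 1: (5,17.5)→(14,9)  cross = 5·9 − 14·17.5 = -200.0000; (r_i+r_j)·cross = 19·-200.0000 = -3800.0000
edge 2: (14,9)→(14.5,26)  cross = 14·26 − 14.5·9 = 233.5000; (r_i+r_j)·cross = 28.5·233.5000 = 6654.7500
edge 3: (14.5,26)→(7.5,29.5)  cross = 14.5·29.5 − 7.5·26 = 232.7500; (r_i+r_j)·cross = 22·232.7500 = 5120.5000
edge 4: (7.5,29.5)→(0.5,28)  cross = 7.5·28 − 0.5·29.5 = 195.2500; (r_i+r_j)·cross = 8·195.2500 = 1562.0000
Σcross = 330.2500 → A = |Σcross|/2 = 165.1250 mm²
Σ(r_i+r_j)·cross = 8815.3750 → first moment M = |Σ|/6 = 1469.2292
R_c = M/A = 1469.2292/165.1250 = 8.8977 mm
θ = 356° = 6.213372 rad
V = θ·R_c·A = 6.213372·8.8977·165.1250 = 9128.868 mm³

Volume = 9128.868 mm³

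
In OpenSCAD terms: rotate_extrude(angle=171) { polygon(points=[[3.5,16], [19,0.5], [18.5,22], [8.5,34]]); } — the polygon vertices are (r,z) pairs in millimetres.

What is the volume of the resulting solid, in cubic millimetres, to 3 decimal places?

Profile (r,z), 4 vertices: (3.5,16) (19,0.5) (18.5,22) (8.5,34)
edge 0: (3.5,16)→(19,0.5)  cross = 3.5·0.5 − 19·16 = -302.2500; (r_i+r_j)·cross = 22.5·-302.2500 = -6800.6250
edge 1: (19,0.5)→(18.5,22)  cross = 19·22 − 18.5·0.5 = 408.7500; (r_i+r_j)·cross = 37.5·408.7500 = 15328.1250
edge 2: (18.5,22)→(8.5,34)  cross = 18.5·34 − 8.5·22 = 442.0000; (r_i+r_j)·cross = 27·442.0000 = 11934.0000
edge 3: (8.5,34)→(3.5,16)  cross = 8.5·16 − 3.5·34 = 17.0000; (r_i+r_j)·cross = 12·17.0000 = 204.0000
Σcross = 565.5000 → A = |Σcross|/2 = 282.7500 mm²
Σ(r_i+r_j)·cross = 20665.5000 → first moment M = |Σ|/6 = 3444.2500
R_c = M/A = 3444.2500/282.7500 = 12.1813 mm
θ = 171° = 2.984513 rad
V = θ·R_c·A = 2.984513·12.1813·282.7500 = 10279.409 mm³

Volume = 10279.409 mm³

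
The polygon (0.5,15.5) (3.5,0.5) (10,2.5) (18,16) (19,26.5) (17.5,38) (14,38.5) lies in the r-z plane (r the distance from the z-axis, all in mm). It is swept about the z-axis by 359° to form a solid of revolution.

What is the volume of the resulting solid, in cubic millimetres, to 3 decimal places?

Profile (r,z), 7 vertices: (0.5,15.5) (3.5,0.5) (10,2.5) (18,16) (19,26.5) (17.5,38) (14,38.5)
edge 0: (0.5,15.5)→(3.5,0.5)  cross = 0.5·0.5 − 3.5·15.5 = -54.0000; (r_i+r_j)·cross = 4·-54.0000 = -216.0000
edge 1: (3.5,0.5)→(10,2.5)  cross = 3.5·2.5 − 10·0.5 = 3.7500; (r_i+r_j)·cross = 13.5·3.7500 = 50.6250
edge 2: (10,2.5)→(18,16)  cross = 10·16 − 18·2.5 = 115.0000; (r_i+r_j)·cross = 28·115.0000 = 3220.0000
edge 3: (18,16)→(19,26.5)  cross = 18·26.5 − 19·16 = 173.0000; (r_i+r_j)·cross = 37·173.0000 = 6401.0000
edge 4: (19,26.5)→(17.5,38)  cross = 19·38 − 17.5·26.5 = 258.2500; (r_i+r_j)·cross = 36.5·258.2500 = 9426.1250
edge 5: (17.5,38)→(14,38.5)  cross = 17.5·38.5 − 14·38 = 141.7500; (r_i+r_j)·cross = 31.5·141.7500 = 4465.1250
edge 6: (14,38.5)→(0.5,15.5)  cross = 14·15.5 − 0.5·38.5 = 197.7500; (r_i+r_j)·cross = 14.5·197.7500 = 2867.3750
Σcross = 835.5000 → A = |Σcross|/2 = 417.7500 mm²
Σ(r_i+r_j)·cross = 26214.2500 → first moment M = |Σ|/6 = 4369.0417
R_c = M/A = 4369.0417/417.7500 = 10.4585 mm
θ = 359° = 6.265732 rad
V = θ·R_c·A = 6.265732·10.4585·417.7500 = 27375.244 mm³

Volume = 27375.244 mm³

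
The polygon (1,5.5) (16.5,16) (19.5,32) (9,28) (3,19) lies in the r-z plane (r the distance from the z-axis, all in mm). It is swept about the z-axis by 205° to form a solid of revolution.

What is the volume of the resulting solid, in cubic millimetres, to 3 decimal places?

Volume = 8858.271 mm³

Profile (r,z), 5 vertices: (1,5.5) (16.5,16) (19.5,32) (9,28) (3,19)
edge 0: (1,5.5)→(16.5,16)  cross = 1·16 − 16.5·5.5 = -74.7500; (r_i+r_j)·cross = 17.5·-74.7500 = -1308.1250
edge 1: (16.5,16)→(19.5,32)  cross = 16.5·32 − 19.5·16 = 216.0000; (r_i+r_j)·cross = 36·216.0000 = 7776.0000
edge 2: (19.5,32)→(9,28)  cross = 19.5·28 − 9·32 = 258.0000; (r_i+r_j)·cross = 28.5·258.0000 = 7353.0000
edge 3: (9,28)→(3,19)  cross = 9·19 − 3·28 = 87.0000; (r_i+r_j)·cross = 12·87.0000 = 1044.0000
edge 4: (3,19)→(1,5.5)  cross = 3·5.5 − 1·19 = -2.5000; (r_i+r_j)·cross = 4·-2.5000 = -10.0000
Σcross = 483.7500 → A = |Σcross|/2 = 241.8750 mm²
Σ(r_i+r_j)·cross = 14854.8750 → first moment M = |Σ|/6 = 2475.8125
R_c = M/A = 2475.8125/241.8750 = 10.2359 mm
θ = 205° = 3.577925 rad
V = θ·R_c·A = 3.577925·10.2359·241.8750 = 8858.271 mm³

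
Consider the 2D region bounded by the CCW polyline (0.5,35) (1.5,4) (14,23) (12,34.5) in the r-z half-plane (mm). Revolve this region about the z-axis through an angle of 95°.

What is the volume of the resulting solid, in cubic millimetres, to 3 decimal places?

Volume = 2758.498 mm³

Profile (r,z), 4 vertices: (0.5,35) (1.5,4) (14,23) (12,34.5)
edge 0: (0.5,35)→(1.5,4)  cross = 0.5·4 − 1.5·35 = -50.5000; (r_i+r_j)·cross = 2·-50.5000 = -101.0000
edge 1: (1.5,4)→(14,23)  cross = 1.5·23 − 14·4 = -21.5000; (r_i+r_j)·cross = 15.5·-21.5000 = -333.2500
edge 2: (14,23)→(12,34.5)  cross = 14·34.5 − 12·23 = 207.0000; (r_i+r_j)·cross = 26·207.0000 = 5382.0000
edge 3: (12,34.5)→(0.5,35)  cross = 12·35 − 0.5·34.5 = 402.7500; (r_i+r_j)·cross = 12.5·402.7500 = 5034.3750
Σcross = 537.7500 → A = |Σcross|/2 = 268.8750 mm²
Σ(r_i+r_j)·cross = 9982.1250 → first moment M = |Σ|/6 = 1663.6875
R_c = M/A = 1663.6875/268.8750 = 6.1876 mm
θ = 95° = 1.658063 rad
V = θ·R_c·A = 1.658063·6.1876·268.8750 = 2758.498 mm³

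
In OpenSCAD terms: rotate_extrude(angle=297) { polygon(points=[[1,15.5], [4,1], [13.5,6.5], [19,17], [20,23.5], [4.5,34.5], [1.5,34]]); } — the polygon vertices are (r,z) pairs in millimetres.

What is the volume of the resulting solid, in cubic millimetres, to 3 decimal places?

Profile (r,z), 7 vertices: (1,15.5) (4,1) (13.5,6.5) (19,17) (20,23.5) (4.5,34.5) (1.5,34)
edge 0: (1,15.5)→(4,1)  cross = 1·1 − 4·15.5 = -61.0000; (r_i+r_j)·cross = 5·-61.0000 = -305.0000
edge 1: (4,1)→(13.5,6.5)  cross = 4·6.5 − 13.5·1 = 12.5000; (r_i+r_j)·cross = 17.5·12.5000 = 218.7500
edge 2: (13.5,6.5)→(19,17)  cross = 13.5·17 − 19·6.5 = 106.0000; (r_i+r_j)·cross = 32.5·106.0000 = 3445.0000
edge 3: (19,17)→(20,23.5)  cross = 19·23.5 − 20·17 = 106.5000; (r_i+r_j)·cross = 39·106.5000 = 4153.5000
edge 4: (20,23.5)→(4.5,34.5)  cross = 20·34.5 − 4.5·23.5 = 584.2500; (r_i+r_j)·cross = 24.5·584.2500 = 14314.1250
edge 5: (4.5,34.5)→(1.5,34)  cross = 4.5·34 − 1.5·34.5 = 101.2500; (r_i+r_j)·cross = 6·101.2500 = 607.5000
edge 6: (1.5,34)→(1,15.5)  cross = 1.5·15.5 − 1·34 = -10.7500; (r_i+r_j)·cross = 2.5·-10.7500 = -26.8750
Σcross = 838.7500 → A = |Σcross|/2 = 419.3750 mm²
Σ(r_i+r_j)·cross = 22407.0000 → first moment M = |Σ|/6 = 3734.5000
R_c = M/A = 3734.5000/419.3750 = 8.9049 mm
θ = 297° = 5.183628 rad
V = θ·R_c·A = 5.183628·8.9049·419.3750 = 19358.258 mm³

Volume = 19358.258 mm³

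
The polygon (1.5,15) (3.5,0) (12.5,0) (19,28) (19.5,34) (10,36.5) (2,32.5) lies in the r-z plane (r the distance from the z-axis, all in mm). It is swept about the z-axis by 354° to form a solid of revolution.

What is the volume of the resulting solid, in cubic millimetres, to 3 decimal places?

Profile (r,z), 7 vertices: (1.5,15) (3.5,0) (12.5,0) (19,28) (19.5,34) (10,36.5) (2,32.5)
edge 0: (1.5,15)→(3.5,0)  cross = 1.5·0 − 3.5·15 = -52.5000; (r_i+r_j)·cross = 5·-52.5000 = -262.5000
edge 1: (3.5,0)→(12.5,0)  cross = 3.5·0 − 12.5·0 = 0.0000; (r_i+r_j)·cross = 16·0.0000 = 0.0000
edge 2: (12.5,0)→(19,28)  cross = 12.5·28 − 19·0 = 350.0000; (r_i+r_j)·cross = 31.5·350.0000 = 11025.0000
edge 3: (19,28)→(19.5,34)  cross = 19·34 − 19.5·28 = 100.0000; (r_i+r_j)·cross = 38.5·100.0000 = 3850.0000
edge 4: (19.5,34)→(10,36.5)  cross = 19.5·36.5 − 10·34 = 371.7500; (r_i+r_j)·cross = 29.5·371.7500 = 10966.6250
edge 5: (10,36.5)→(2,32.5)  cross = 10·32.5 − 2·36.5 = 252.0000; (r_i+r_j)·cross = 12·252.0000 = 3024.0000
edge 6: (2,32.5)→(1.5,15)  cross = 2·15 − 1.5·32.5 = -18.7500; (r_i+r_j)·cross = 3.5·-18.7500 = -65.6250
Σcross = 1002.5000 → A = |Σcross|/2 = 501.2500 mm²
Σ(r_i+r_j)·cross = 28537.5000 → first moment M = |Σ|/6 = 4756.2500
R_c = M/A = 4756.2500/501.2500 = 9.4888 mm
θ = 354° = 6.178466 rad
V = θ·R_c·A = 6.178466·9.4888·501.2500 = 29386.327 mm³

Volume = 29386.327 mm³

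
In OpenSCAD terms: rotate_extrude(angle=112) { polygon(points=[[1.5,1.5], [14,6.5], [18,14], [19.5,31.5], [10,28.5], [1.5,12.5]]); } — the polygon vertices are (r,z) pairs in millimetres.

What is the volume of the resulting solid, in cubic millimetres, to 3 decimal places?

Volume = 6964.556 mm³

Profile (r,z), 6 vertices: (1.5,1.5) (14,6.5) (18,14) (19.5,31.5) (10,28.5) (1.5,12.5)
edge 0: (1.5,1.5)→(14,6.5)  cross = 1.5·6.5 − 14·1.5 = -11.2500; (r_i+r_j)·cross = 15.5·-11.2500 = -174.3750
edge 1: (14,6.5)→(18,14)  cross = 14·14 − 18·6.5 = 79.0000; (r_i+r_j)·cross = 32·79.0000 = 2528.0000
edge 2: (18,14)→(19.5,31.5)  cross = 18·31.5 − 19.5·14 = 294.0000; (r_i+r_j)·cross = 37.5·294.0000 = 11025.0000
edge 3: (19.5,31.5)→(10,28.5)  cross = 19.5·28.5 − 10·31.5 = 240.7500; (r_i+r_j)·cross = 29.5·240.7500 = 7102.1250
edge 4: (10,28.5)→(1.5,12.5)  cross = 10·12.5 − 1.5·28.5 = 82.2500; (r_i+r_j)·cross = 11.5·82.2500 = 945.8750
edge 5: (1.5,12.5)→(1.5,1.5)  cross = 1.5·1.5 − 1.5·12.5 = -16.5000; (r_i+r_j)·cross = 3·-16.5000 = -49.5000
Σcross = 668.2500 → A = |Σcross|/2 = 334.1250 mm²
Σ(r_i+r_j)·cross = 21377.1250 → first moment M = |Σ|/6 = 3562.8542
R_c = M/A = 3562.8542/334.1250 = 10.6632 mm
θ = 112° = 1.954769 rad
V = θ·R_c·A = 1.954769·10.6632·334.1250 = 6964.556 mm³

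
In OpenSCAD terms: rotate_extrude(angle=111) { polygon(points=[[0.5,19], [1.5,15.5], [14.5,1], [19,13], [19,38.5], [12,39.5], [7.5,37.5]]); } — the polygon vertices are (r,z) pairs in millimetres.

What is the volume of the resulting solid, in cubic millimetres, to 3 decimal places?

Volume = 10786.771 mm³

Profile (r,z), 7 vertices: (0.5,19) (1.5,15.5) (14.5,1) (19,13) (19,38.5) (12,39.5) (7.5,37.5)
edge 0: (0.5,19)→(1.5,15.5)  cross = 0.5·15.5 − 1.5·19 = -20.7500; (r_i+r_j)·cross = 2·-20.7500 = -41.5000
edge 1: (1.5,15.5)→(14.5,1)  cross = 1.5·1 − 14.5·15.5 = -223.2500; (r_i+r_j)·cross = 16·-223.2500 = -3572.0000
edge 2: (14.5,1)→(19,13)  cross = 14.5·13 − 19·1 = 169.5000; (r_i+r_j)·cross = 33.5·169.5000 = 5678.2500
edge 3: (19,13)→(19,38.5)  cross = 19·38.5 − 19·13 = 484.5000; (r_i+r_j)·cross = 38·484.5000 = 18411.0000
edge 4: (19,38.5)→(12,39.5)  cross = 19·39.5 − 12·38.5 = 288.5000; (r_i+r_j)·cross = 31·288.5000 = 8943.5000
edge 5: (12,39.5)→(7.5,37.5)  cross = 12·37.5 − 7.5·39.5 = 153.7500; (r_i+r_j)·cross = 19.5·153.7500 = 2998.1250
edge 6: (7.5,37.5)→(0.5,19)  cross = 7.5·19 − 0.5·37.5 = 123.7500; (r_i+r_j)·cross = 8·123.7500 = 990.0000
Σcross = 976.0000 → A = |Σcross|/2 = 488.0000 mm²
Σ(r_i+r_j)·cross = 33407.3750 → first moment M = |Σ|/6 = 5567.8958
R_c = M/A = 5567.8958/488.0000 = 11.4096 mm
θ = 111° = 1.937315 rad
V = θ·R_c·A = 1.937315·11.4096·488.0000 = 10786.771 mm³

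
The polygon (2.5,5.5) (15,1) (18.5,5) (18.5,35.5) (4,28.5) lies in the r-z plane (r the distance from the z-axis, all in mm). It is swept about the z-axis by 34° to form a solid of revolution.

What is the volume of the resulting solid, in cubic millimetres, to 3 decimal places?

Volume = 2939.169 mm³

Profile (r,z), 5 vertices: (2.5,5.5) (15,1) (18.5,5) (18.5,35.5) (4,28.5)
edge 0: (2.5,5.5)→(15,1)  cross = 2.5·1 − 15·5.5 = -80.0000; (r_i+r_j)·cross = 17.5·-80.0000 = -1400.0000
edge 1: (15,1)→(18.5,5)  cross = 15·5 − 18.5·1 = 56.5000; (r_i+r_j)·cross = 33.5·56.5000 = 1892.7500
edge 2: (18.5,5)→(18.5,35.5)  cross = 18.5·35.5 − 18.5·5 = 564.2500; (r_i+r_j)·cross = 37·564.2500 = 20877.2500
edge 3: (18.5,35.5)→(4,28.5)  cross = 18.5·28.5 − 4·35.5 = 385.2500; (r_i+r_j)·cross = 22.5·385.2500 = 8668.1250
edge 4: (4,28.5)→(2.5,5.5)  cross = 4·5.5 − 2.5·28.5 = -49.2500; (r_i+r_j)·cross = 6.5·-49.2500 = -320.1250
Σcross = 876.7500 → A = |Σcross|/2 = 438.3750 mm²
Σ(r_i+r_j)·cross = 29718.0000 → first moment M = |Σ|/6 = 4953.0000
R_c = M/A = 4953.0000/438.3750 = 11.2985 mm
θ = 34° = 0.593412 rad
V = θ·R_c·A = 0.593412·11.2985·438.3750 = 2939.169 mm³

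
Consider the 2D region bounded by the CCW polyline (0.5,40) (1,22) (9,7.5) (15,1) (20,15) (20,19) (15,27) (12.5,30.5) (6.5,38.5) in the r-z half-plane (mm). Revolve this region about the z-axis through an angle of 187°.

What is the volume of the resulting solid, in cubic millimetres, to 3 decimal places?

Profile (r,z), 9 vertices: (0.5,40) (1,22) (9,7.5) (15,1) (20,15) (20,19) (15,27) (12.5,30.5) (6.5,38.5)
edge 0: (0.5,40)→(1,22)  cross = 0.5·22 − 1·40 = -29.0000; (r_i+r_j)·cross = 1.5·-29.0000 = -43.5000
edge 1: (1,22)→(9,7.5)  cross = 1·7.5 − 9·22 = -190.5000; (r_i+r_j)·cross = 10·-190.5000 = -1905.0000
edge 2: (9,7.5)→(15,1)  cross = 9·1 − 15·7.5 = -103.5000; (r_i+r_j)·cross = 24·-103.5000 = -2484.0000
edge 3: (15,1)→(20,15)  cross = 15·15 − 20·1 = 205.0000; (r_i+r_j)·cross = 35·205.0000 = 7175.0000
edge 4: (20,15)→(20,19)  cross = 20·19 − 20·15 = 80.0000; (r_i+r_j)·cross = 40·80.0000 = 3200.0000
edge 5: (20,19)→(15,27)  cross = 20·27 − 15·19 = 255.0000; (r_i+r_j)·cross = 35·255.0000 = 8925.0000
edge 6: (15,27)→(12.5,30.5)  cross = 15·30.5 − 12.5·27 = 120.0000; (r_i+r_j)·cross = 27.5·120.0000 = 3300.0000
edge 7: (12.5,30.5)→(6.5,38.5)  cross = 12.5·38.5 − 6.5·30.5 = 283.0000; (r_i+r_j)·cross = 19·283.0000 = 5377.0000
edge 8: (6.5,38.5)→(0.5,40)  cross = 6.5·40 − 0.5·38.5 = 240.7500; (r_i+r_j)·cross = 7·240.7500 = 1685.2500
Σcross = 860.7500 → A = |Σcross|/2 = 430.3750 mm²
Σ(r_i+r_j)·cross = 25229.7500 → first moment M = |Σ|/6 = 4204.9583
R_c = M/A = 4204.9583/430.3750 = 9.7705 mm
θ = 187° = 3.263766 rad
V = θ·R_c·A = 3.263766·9.7705·430.3750 = 13723.999 mm³

Volume = 13723.999 mm³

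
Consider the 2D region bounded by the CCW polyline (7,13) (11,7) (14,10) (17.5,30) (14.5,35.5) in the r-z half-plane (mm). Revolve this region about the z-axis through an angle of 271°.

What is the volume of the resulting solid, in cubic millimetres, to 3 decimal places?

Profile (r,z), 5 vertices: (7,13) (11,7) (14,10) (17.5,30) (14.5,35.5)
edge 0: (7,13)→(11,7)  cross = 7·7 − 11·13 = -94.0000; (r_i+r_j)·cross = 18·-94.0000 = -1692.0000
edge 1: (11,7)→(14,10)  cross = 11·10 − 14·7 = 12.0000; (r_i+r_j)·cross = 25·12.0000 = 300.0000
edge 2: (14,10)→(17.5,30)  cross = 14·30 − 17.5·10 = 245.0000; (r_i+r_j)·cross = 31.5·245.0000 = 7717.5000
edge 3: (17.5,30)→(14.5,35.5)  cross = 17.5·35.5 − 14.5·30 = 186.2500; (r_i+r_j)·cross = 32·186.2500 = 5960.0000
edge 4: (14.5,35.5)→(7,13)  cross = 14.5·13 − 7·35.5 = -60.0000; (r_i+r_j)·cross = 21.5·-60.0000 = -1290.0000
Σcross = 289.2500 → A = |Σcross|/2 = 144.6250 mm²
Σ(r_i+r_j)·cross = 10995.5000 → first moment M = |Σ|/6 = 1832.5833
R_c = M/A = 1832.5833/144.6250 = 12.6713 mm
θ = 271° = 4.729842 rad
V = θ·R_c·A = 4.729842·12.6713·144.6250 = 8667.830 mm³

Volume = 8667.830 mm³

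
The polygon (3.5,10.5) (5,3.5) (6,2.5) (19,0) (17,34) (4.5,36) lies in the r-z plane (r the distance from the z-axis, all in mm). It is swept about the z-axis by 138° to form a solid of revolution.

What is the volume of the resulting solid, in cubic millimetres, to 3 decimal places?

Profile (r,z), 6 vertices: (3.5,10.5) (5,3.5) (6,2.5) (19,0) (17,34) (4.5,36)
edge 0: (3.5,10.5)→(5,3.5)  cross = 3.5·3.5 − 5·10.5 = -40.2500; (r_i+r_j)·cross = 8.5·-40.2500 = -342.1250
edge 1: (5,3.5)→(6,2.5)  cross = 5·2.5 − 6·3.5 = -8.5000; (r_i+r_j)·cross = 11·-8.5000 = -93.5000
edge 2: (6,2.5)→(19,0)  cross = 6·0 − 19·2.5 = -47.5000; (r_i+r_j)·cross = 25·-47.5000 = -1187.5000
edge 3: (19,0)→(17,34)  cross = 19·34 − 17·0 = 646.0000; (r_i+r_j)·cross = 36·646.0000 = 23256.0000
edge 4: (17,34)→(4.5,36)  cross = 17·36 − 4.5·34 = 459.0000; (r_i+r_j)·cross = 21.5·459.0000 = 9868.5000
edge 5: (4.5,36)→(3.5,10.5)  cross = 4.5·10.5 − 3.5·36 = -78.7500; (r_i+r_j)·cross = 8·-78.7500 = -630.0000
Σcross = 930.0000 → A = |Σcross|/2 = 465.0000 mm²
Σ(r_i+r_j)·cross = 30871.3750 → first moment M = |Σ|/6 = 5145.2292
R_c = M/A = 5145.2292/465.0000 = 11.0650 mm
θ = 138° = 2.408554 rad
V = θ·R_c·A = 2.408554·11.0650·465.0000 = 12392.564 mm³

Volume = 12392.564 mm³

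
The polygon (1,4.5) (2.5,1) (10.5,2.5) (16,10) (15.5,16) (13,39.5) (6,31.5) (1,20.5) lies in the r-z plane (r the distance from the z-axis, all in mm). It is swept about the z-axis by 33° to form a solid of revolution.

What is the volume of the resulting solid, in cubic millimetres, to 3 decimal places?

Profile (r,z), 8 vertices: (1,4.5) (2.5,1) (10.5,2.5) (16,10) (15.5,16) (13,39.5) (6,31.5) (1,20.5)
edge 0: (1,4.5)→(2.5,1)  cross = 1·1 − 2.5·4.5 = -10.2500; (r_i+r_j)·cross = 3.5·-10.2500 = -35.8750
edge 1: (2.5,1)→(10.5,2.5)  cross = 2.5·2.5 − 10.5·1 = -4.2500; (r_i+r_j)·cross = 13·-4.2500 = -55.2500
edge 2: (10.5,2.5)→(16,10)  cross = 10.5·10 − 16·2.5 = 65.0000; (r_i+r_j)·cross = 26.5·65.0000 = 1722.5000
edge 3: (16,10)→(15.5,16)  cross = 16·16 − 15.5·10 = 101.0000; (r_i+r_j)·cross = 31.5·101.0000 = 3181.5000
edge 4: (15.5,16)→(13,39.5)  cross = 15.5·39.5 − 13·16 = 404.2500; (r_i+r_j)·cross = 28.5·404.2500 = 11521.1250
edge 5: (13,39.5)→(6,31.5)  cross = 13·31.5 − 6·39.5 = 172.5000; (r_i+r_j)·cross = 19·172.5000 = 3277.5000
edge 6: (6,31.5)→(1,20.5)  cross = 6·20.5 − 1·31.5 = 91.5000; (r_i+r_j)·cross = 7·91.5000 = 640.5000
edge 7: (1,20.5)→(1,4.5)  cross = 1·4.5 − 1·20.5 = -16.0000; (r_i+r_j)·cross = 2·-16.0000 = -32.0000
Σcross = 803.7500 → A = |Σcross|/2 = 401.8750 mm²
Σ(r_i+r_j)·cross = 20220.0000 → first moment M = |Σ|/6 = 3370.0000
R_c = M/A = 3370.0000/401.8750 = 8.3857 mm
θ = 33° = 0.575959 rad
V = θ·R_c·A = 0.575959·8.3857·401.8750 = 1940.981 mm³

Volume = 1940.981 mm³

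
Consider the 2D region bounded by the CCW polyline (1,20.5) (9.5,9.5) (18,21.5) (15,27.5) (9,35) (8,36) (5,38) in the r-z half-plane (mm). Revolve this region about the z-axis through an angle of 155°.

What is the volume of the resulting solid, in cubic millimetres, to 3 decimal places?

Profile (r,z), 7 vertices: (1,20.5) (9.5,9.5) (18,21.5) (15,27.5) (9,35) (8,36) (5,38)
edge 0: (1,20.5)→(9.5,9.5)  cross = 1·9.5 − 9.5·20.5 = -185.2500; (r_i+r_j)·cross = 10.5·-185.2500 = -1945.1250
edge 1: (9.5,9.5)→(18,21.5)  cross = 9.5·21.5 − 18·9.5 = 33.2500; (r_i+r_j)·cross = 27.5·33.2500 = 914.3750
edge 2: (18,21.5)→(15,27.5)  cross = 18·27.5 − 15·21.5 = 172.5000; (r_i+r_j)·cross = 33·172.5000 = 5692.5000
edge 3: (15,27.5)→(9,35)  cross = 15·35 − 9·27.5 = 277.5000; (r_i+r_j)·cross = 24·277.5000 = 6660.0000
edge 4: (9,35)→(8,36)  cross = 9·36 − 8·35 = 44.0000; (r_i+r_j)·cross = 17·44.0000 = 748.0000
edge 5: (8,36)→(5,38)  cross = 8·38 − 5·36 = 124.0000; (r_i+r_j)·cross = 13·124.0000 = 1612.0000
edge 6: (5,38)→(1,20.5)  cross = 5·20.5 − 1·38 = 64.5000; (r_i+r_j)·cross = 6·64.5000 = 387.0000
Σcross = 530.5000 → A = |Σcross|/2 = 265.2500 mm²
Σ(r_i+r_j)·cross = 14068.7500 → first moment M = |Σ|/6 = 2344.7917
R_c = M/A = 2344.7917/265.2500 = 8.8399 mm
θ = 155° = 2.705260 rad
V = θ·R_c·A = 2.705260·8.8399·265.2500 = 6343.272 mm³

Volume = 6343.272 mm³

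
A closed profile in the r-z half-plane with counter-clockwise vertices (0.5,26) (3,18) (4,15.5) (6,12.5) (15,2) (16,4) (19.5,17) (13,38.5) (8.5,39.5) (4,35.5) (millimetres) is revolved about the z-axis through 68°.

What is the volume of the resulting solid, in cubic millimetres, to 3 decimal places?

Profile (r,z), 10 vertices: (0.5,26) (3,18) (4,15.5) (6,12.5) (15,2) (16,4) (19.5,17) (13,38.5) (8.5,39.5) (4,35.5)
edge 0: (0.5,26)→(3,18)  cross = 0.5·18 − 3·26 = -69.0000; (r_i+r_j)·cross = 3.5·-69.0000 = -241.5000
edge 1: (3,18)→(4,15.5)  cross = 3·15.5 − 4·18 = -25.5000; (r_i+r_j)·cross = 7·-25.5000 = -178.5000
edge 2: (4,15.5)→(6,12.5)  cross = 4·12.5 − 6·15.5 = -43.0000; (r_i+r_j)·cross = 10·-43.0000 = -430.0000
edge 3: (6,12.5)→(15,2)  cross = 6·2 − 15·12.5 = -175.5000; (r_i+r_j)·cross = 21·-175.5000 = -3685.5000
edge 4: (15,2)→(16,4)  cross = 15·4 − 16·2 = 28.0000; (r_i+r_j)·cross = 31·28.0000 = 868.0000
edge 5: (16,4)→(19.5,17)  cross = 16·17 − 19.5·4 = 194.0000; (r_i+r_j)·cross = 35.5·194.0000 = 6887.0000
edge 6: (19.5,17)→(13,38.5)  cross = 19.5·38.5 − 13·17 = 529.7500; (r_i+r_j)·cross = 32.5·529.7500 = 17216.8750
edge 7: (13,38.5)→(8.5,39.5)  cross = 13·39.5 − 8.5·38.5 = 186.2500; (r_i+r_j)·cross = 21.5·186.2500 = 4004.3750
edge 8: (8.5,39.5)→(4,35.5)  cross = 8.5·35.5 − 4·39.5 = 143.7500; (r_i+r_j)·cross = 12.5·143.7500 = 1796.8750
edge 9: (4,35.5)→(0.5,26)  cross = 4·26 − 0.5·35.5 = 86.2500; (r_i+r_j)·cross = 4.5·86.2500 = 388.1250
Σcross = 855.0000 → A = |Σcross|/2 = 427.5000 mm²
Σ(r_i+r_j)·cross = 26625.7500 → first moment M = |Σ|/6 = 4437.6250
R_c = M/A = 4437.6250/427.5000 = 10.3804 mm
θ = 68° = 1.186824 rad
V = θ·R_c·A = 1.186824·10.3804·427.5000 = 5266.679 mm³

Volume = 5266.679 mm³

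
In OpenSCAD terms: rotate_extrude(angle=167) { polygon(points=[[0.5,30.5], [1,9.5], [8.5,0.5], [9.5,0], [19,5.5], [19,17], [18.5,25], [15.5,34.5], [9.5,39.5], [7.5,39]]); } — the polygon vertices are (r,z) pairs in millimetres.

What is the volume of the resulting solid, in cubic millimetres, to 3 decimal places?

Profile (r,z), 10 vertices: (0.5,30.5) (1,9.5) (8.5,0.5) (9.5,0) (19,5.5) (19,17) (18.5,25) (15.5,34.5) (9.5,39.5) (7.5,39)
edge 0: (0.5,30.5)→(1,9.5)  cross = 0.5·9.5 − 1·30.5 = -25.7500; (r_i+r_j)·cross = 1.5·-25.7500 = -38.6250
edge 1: (1,9.5)→(8.5,0.5)  cross = 1·0.5 − 8.5·9.5 = -80.2500; (r_i+r_j)·cross = 9.5·-80.2500 = -762.3750
edge 2: (8.5,0.5)→(9.5,0)  cross = 8.5·0 − 9.5·0.5 = -4.7500; (r_i+r_j)·cross = 18·-4.7500 = -85.5000
edge 3: (9.5,0)→(19,5.5)  cross = 9.5·5.5 − 19·0 = 52.2500; (r_i+r_j)·cross = 28.5·52.2500 = 1489.1250
edge 4: (19,5.5)→(19,17)  cross = 19·17 − 19·5.5 = 218.5000; (r_i+r_j)·cross = 38·218.5000 = 8303.0000
edge 5: (19,17)→(18.5,25)  cross = 19·25 − 18.5·17 = 160.5000; (r_i+r_j)·cross = 37.5·160.5000 = 6018.7500
edge 6: (18.5,25)→(15.5,34.5)  cross = 18.5·34.5 − 15.5·25 = 250.7500; (r_i+r_j)·cross = 34·250.7500 = 8525.5000
edge 7: (15.5,34.5)→(9.5,39.5)  cross = 15.5·39.5 − 9.5·34.5 = 284.5000; (r_i+r_j)·cross = 25·284.5000 = 7112.5000
edge 8: (9.5,39.5)→(7.5,39)  cross = 9.5·39 − 7.5·39.5 = 74.2500; (r_i+r_j)·cross = 17·74.2500 = 1262.2500
edge 9: (7.5,39)→(0.5,30.5)  cross = 7.5·30.5 − 0.5·39 = 209.2500; (r_i+r_j)·cross = 8·209.2500 = 1674.0000
Σcross = 1139.2500 → A = |Σcross|/2 = 569.6250 mm²
Σ(r_i+r_j)·cross = 33498.6250 → first moment M = |Σ|/6 = 5583.1042
R_c = M/A = 5583.1042/569.6250 = 9.8014 mm
θ = 167° = 2.914700 rad
V = θ·R_c·A = 2.914700·9.8014·569.6250 = 16273.073 mm³

Volume = 16273.073 mm³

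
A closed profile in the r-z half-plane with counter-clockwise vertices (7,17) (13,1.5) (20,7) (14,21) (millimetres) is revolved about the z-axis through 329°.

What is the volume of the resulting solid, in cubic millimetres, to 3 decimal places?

Volume = 10203.771 mm³

Profile (r,z), 4 vertices: (7,17) (13,1.5) (20,7) (14,21)
edge 0: (7,17)→(13,1.5)  cross = 7·1.5 − 13·17 = -210.5000; (r_i+r_j)·cross = 20·-210.5000 = -4210.0000
edge 1: (13,1.5)→(20,7)  cross = 13·7 − 20·1.5 = 61.0000; (r_i+r_j)·cross = 33·61.0000 = 2013.0000
edge 2: (20,7)→(14,21)  cross = 20·21 − 14·7 = 322.0000; (r_i+r_j)·cross = 34·322.0000 = 10948.0000
edge 3: (14,21)→(7,17)  cross = 14·17 − 7·21 = 91.0000; (r_i+r_j)·cross = 21·91.0000 = 1911.0000
Σcross = 263.5000 → A = |Σcross|/2 = 131.7500 mm²
Σ(r_i+r_j)·cross = 10662.0000 → first moment M = |Σ|/6 = 1777.0000
R_c = M/A = 1777.0000/131.7500 = 13.4877 mm
θ = 329° = 5.742133 rad
V = θ·R_c·A = 5.742133·13.4877·131.7500 = 10203.771 mm³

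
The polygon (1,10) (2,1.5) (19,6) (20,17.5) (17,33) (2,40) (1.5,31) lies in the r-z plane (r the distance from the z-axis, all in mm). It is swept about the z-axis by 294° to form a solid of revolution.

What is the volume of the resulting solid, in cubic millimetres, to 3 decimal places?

Volume = 28162.964 mm³

Profile (r,z), 7 vertices: (1,10) (2,1.5) (19,6) (20,17.5) (17,33) (2,40) (1.5,31)
edge 0: (1,10)→(2,1.5)  cross = 1·1.5 − 2·10 = -18.5000; (r_i+r_j)·cross = 3·-18.5000 = -55.5000
edge 1: (2,1.5)→(19,6)  cross = 2·6 − 19·1.5 = -16.5000; (r_i+r_j)·cross = 21·-16.5000 = -346.5000
edge 2: (19,6)→(20,17.5)  cross = 19·17.5 − 20·6 = 212.5000; (r_i+r_j)·cross = 39·212.5000 = 8287.5000
edge 3: (20,17.5)→(17,33)  cross = 20·33 − 17·17.5 = 362.5000; (r_i+r_j)·cross = 37·362.5000 = 13412.5000
edge 4: (17,33)→(2,40)  cross = 17·40 − 2·33 = 614.0000; (r_i+r_j)·cross = 19·614.0000 = 11666.0000
edge 5: (2,40)→(1.5,31)  cross = 2·31 − 1.5·40 = 2.0000; (r_i+r_j)·cross = 3.5·2.0000 = 7.0000
edge 6: (1.5,31)→(1,10)  cross = 1.5·10 − 1·31 = -16.0000; (r_i+r_j)·cross = 2.5·-16.0000 = -40.0000
Σcross = 1140.0000 → A = |Σcross|/2 = 570.0000 mm²
Σ(r_i+r_j)·cross = 32931.0000 → first moment M = |Σ|/6 = 5488.5000
R_c = M/A = 5488.5000/570.0000 = 9.6289 mm
θ = 294° = 5.131268 rad
V = θ·R_c·A = 5.131268·9.6289·570.0000 = 28162.964 mm³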